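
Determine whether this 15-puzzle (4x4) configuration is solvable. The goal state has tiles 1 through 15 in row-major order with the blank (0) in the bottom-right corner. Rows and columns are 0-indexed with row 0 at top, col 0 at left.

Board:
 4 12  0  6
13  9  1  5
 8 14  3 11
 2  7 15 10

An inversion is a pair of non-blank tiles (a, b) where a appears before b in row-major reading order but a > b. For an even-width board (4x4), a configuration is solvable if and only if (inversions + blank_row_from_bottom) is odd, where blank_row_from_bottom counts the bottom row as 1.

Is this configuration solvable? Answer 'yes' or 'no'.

Inversions: 47
Blank is in row 0 (0-indexed from top), which is row 4 counting from the bottom (bottom = 1).
47 + 4 = 51, which is odd, so the puzzle is solvable.

Answer: yes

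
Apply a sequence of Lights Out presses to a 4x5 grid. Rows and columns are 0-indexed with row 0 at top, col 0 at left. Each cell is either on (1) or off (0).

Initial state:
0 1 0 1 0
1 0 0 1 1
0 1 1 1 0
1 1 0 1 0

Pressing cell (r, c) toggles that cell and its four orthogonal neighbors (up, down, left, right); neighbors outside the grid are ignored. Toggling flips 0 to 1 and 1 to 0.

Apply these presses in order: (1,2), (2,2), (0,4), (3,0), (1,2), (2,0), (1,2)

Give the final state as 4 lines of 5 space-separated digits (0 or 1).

Answer: 0 1 1 0 1
0 1 0 0 0
0 1 1 0 0
1 0 1 1 0

Derivation:
After press 1 at (1,2):
0 1 1 1 0
1 1 1 0 1
0 1 0 1 0
1 1 0 1 0

After press 2 at (2,2):
0 1 1 1 0
1 1 0 0 1
0 0 1 0 0
1 1 1 1 0

After press 3 at (0,4):
0 1 1 0 1
1 1 0 0 0
0 0 1 0 0
1 1 1 1 0

After press 4 at (3,0):
0 1 1 0 1
1 1 0 0 0
1 0 1 0 0
0 0 1 1 0

After press 5 at (1,2):
0 1 0 0 1
1 0 1 1 0
1 0 0 0 0
0 0 1 1 0

After press 6 at (2,0):
0 1 0 0 1
0 0 1 1 0
0 1 0 0 0
1 0 1 1 0

After press 7 at (1,2):
0 1 1 0 1
0 1 0 0 0
0 1 1 0 0
1 0 1 1 0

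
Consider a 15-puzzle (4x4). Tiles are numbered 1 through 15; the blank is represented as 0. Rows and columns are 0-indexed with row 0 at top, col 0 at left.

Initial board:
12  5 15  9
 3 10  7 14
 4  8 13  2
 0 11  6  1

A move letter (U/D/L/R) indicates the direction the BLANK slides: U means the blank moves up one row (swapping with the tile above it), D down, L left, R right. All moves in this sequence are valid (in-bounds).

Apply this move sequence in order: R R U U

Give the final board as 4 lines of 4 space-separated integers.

After move 1 (R):
12  5 15  9
 3 10  7 14
 4  8 13  2
11  0  6  1

After move 2 (R):
12  5 15  9
 3 10  7 14
 4  8 13  2
11  6  0  1

After move 3 (U):
12  5 15  9
 3 10  7 14
 4  8  0  2
11  6 13  1

After move 4 (U):
12  5 15  9
 3 10  0 14
 4  8  7  2
11  6 13  1

Answer: 12  5 15  9
 3 10  0 14
 4  8  7  2
11  6 13  1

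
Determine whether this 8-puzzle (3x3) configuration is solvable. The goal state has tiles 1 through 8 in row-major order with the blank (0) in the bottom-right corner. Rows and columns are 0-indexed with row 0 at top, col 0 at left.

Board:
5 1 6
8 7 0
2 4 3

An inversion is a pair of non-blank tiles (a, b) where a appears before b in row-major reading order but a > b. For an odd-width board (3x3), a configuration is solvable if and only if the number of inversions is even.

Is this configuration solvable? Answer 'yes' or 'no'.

Inversions (pairs i<j in row-major order where tile[i] > tile[j] > 0): 15
15 is odd, so the puzzle is not solvable.

Answer: no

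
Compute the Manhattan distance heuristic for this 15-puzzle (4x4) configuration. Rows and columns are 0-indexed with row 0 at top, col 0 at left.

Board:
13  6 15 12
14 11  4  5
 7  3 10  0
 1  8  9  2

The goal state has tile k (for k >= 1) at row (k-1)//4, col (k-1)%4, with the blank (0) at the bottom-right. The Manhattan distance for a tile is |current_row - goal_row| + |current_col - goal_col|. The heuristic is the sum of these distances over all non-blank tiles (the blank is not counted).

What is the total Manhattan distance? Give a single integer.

Answer: 41

Derivation:
Tile 13: at (0,0), goal (3,0), distance |0-3|+|0-0| = 3
Tile 6: at (0,1), goal (1,1), distance |0-1|+|1-1| = 1
Tile 15: at (0,2), goal (3,2), distance |0-3|+|2-2| = 3
Tile 12: at (0,3), goal (2,3), distance |0-2|+|3-3| = 2
Tile 14: at (1,0), goal (3,1), distance |1-3|+|0-1| = 3
Tile 11: at (1,1), goal (2,2), distance |1-2|+|1-2| = 2
Tile 4: at (1,2), goal (0,3), distance |1-0|+|2-3| = 2
Tile 5: at (1,3), goal (1,0), distance |1-1|+|3-0| = 3
Tile 7: at (2,0), goal (1,2), distance |2-1|+|0-2| = 3
Tile 3: at (2,1), goal (0,2), distance |2-0|+|1-2| = 3
Tile 10: at (2,2), goal (2,1), distance |2-2|+|2-1| = 1
Tile 1: at (3,0), goal (0,0), distance |3-0|+|0-0| = 3
Tile 8: at (3,1), goal (1,3), distance |3-1|+|1-3| = 4
Tile 9: at (3,2), goal (2,0), distance |3-2|+|2-0| = 3
Tile 2: at (3,3), goal (0,1), distance |3-0|+|3-1| = 5
Sum: 3 + 1 + 3 + 2 + 3 + 2 + 2 + 3 + 3 + 3 + 1 + 3 + 4 + 3 + 5 = 41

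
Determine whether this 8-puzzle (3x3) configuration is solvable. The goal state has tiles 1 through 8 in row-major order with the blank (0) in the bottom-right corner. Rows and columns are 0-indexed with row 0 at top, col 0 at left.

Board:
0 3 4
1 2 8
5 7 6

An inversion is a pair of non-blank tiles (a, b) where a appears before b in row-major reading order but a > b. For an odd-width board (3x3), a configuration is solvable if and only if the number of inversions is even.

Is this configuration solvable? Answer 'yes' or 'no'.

Inversions (pairs i<j in row-major order where tile[i] > tile[j] > 0): 8
8 is even, so the puzzle is solvable.

Answer: yes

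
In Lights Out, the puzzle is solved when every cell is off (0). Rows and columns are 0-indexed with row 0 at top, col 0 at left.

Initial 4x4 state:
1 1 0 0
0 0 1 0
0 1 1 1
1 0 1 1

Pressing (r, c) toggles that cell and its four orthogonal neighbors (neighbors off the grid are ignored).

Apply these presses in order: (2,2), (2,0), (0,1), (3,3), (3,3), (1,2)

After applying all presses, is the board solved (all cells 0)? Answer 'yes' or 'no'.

After press 1 at (2,2):
1 1 0 0
0 0 0 0
0 0 0 0
1 0 0 1

After press 2 at (2,0):
1 1 0 0
1 0 0 0
1 1 0 0
0 0 0 1

After press 3 at (0,1):
0 0 1 0
1 1 0 0
1 1 0 0
0 0 0 1

After press 4 at (3,3):
0 0 1 0
1 1 0 0
1 1 0 1
0 0 1 0

After press 5 at (3,3):
0 0 1 0
1 1 0 0
1 1 0 0
0 0 0 1

After press 6 at (1,2):
0 0 0 0
1 0 1 1
1 1 1 0
0 0 0 1

Lights still on: 7

Answer: no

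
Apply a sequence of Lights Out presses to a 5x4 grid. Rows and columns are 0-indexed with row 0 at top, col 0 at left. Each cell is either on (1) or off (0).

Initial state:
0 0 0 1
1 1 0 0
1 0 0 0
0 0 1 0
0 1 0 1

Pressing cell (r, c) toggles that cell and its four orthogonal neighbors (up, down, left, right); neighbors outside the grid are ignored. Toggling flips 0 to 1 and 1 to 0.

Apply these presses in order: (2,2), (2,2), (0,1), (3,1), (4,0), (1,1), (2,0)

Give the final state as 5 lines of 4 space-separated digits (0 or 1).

After press 1 at (2,2):
0 0 0 1
1 1 1 0
1 1 1 1
0 0 0 0
0 1 0 1

After press 2 at (2,2):
0 0 0 1
1 1 0 0
1 0 0 0
0 0 1 0
0 1 0 1

After press 3 at (0,1):
1 1 1 1
1 0 0 0
1 0 0 0
0 0 1 0
0 1 0 1

After press 4 at (3,1):
1 1 1 1
1 0 0 0
1 1 0 0
1 1 0 0
0 0 0 1

After press 5 at (4,0):
1 1 1 1
1 0 0 0
1 1 0 0
0 1 0 0
1 1 0 1

After press 6 at (1,1):
1 0 1 1
0 1 1 0
1 0 0 0
0 1 0 0
1 1 0 1

After press 7 at (2,0):
1 0 1 1
1 1 1 0
0 1 0 0
1 1 0 0
1 1 0 1

Answer: 1 0 1 1
1 1 1 0
0 1 0 0
1 1 0 0
1 1 0 1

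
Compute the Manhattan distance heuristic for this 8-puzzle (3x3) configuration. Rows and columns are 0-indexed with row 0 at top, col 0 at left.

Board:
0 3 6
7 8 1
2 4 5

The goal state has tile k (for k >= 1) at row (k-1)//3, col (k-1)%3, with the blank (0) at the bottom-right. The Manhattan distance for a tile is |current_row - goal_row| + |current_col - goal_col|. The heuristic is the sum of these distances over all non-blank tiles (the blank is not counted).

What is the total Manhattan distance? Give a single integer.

Answer: 14

Derivation:
Tile 3: at (0,1), goal (0,2), distance |0-0|+|1-2| = 1
Tile 6: at (0,2), goal (1,2), distance |0-1|+|2-2| = 1
Tile 7: at (1,0), goal (2,0), distance |1-2|+|0-0| = 1
Tile 8: at (1,1), goal (2,1), distance |1-2|+|1-1| = 1
Tile 1: at (1,2), goal (0,0), distance |1-0|+|2-0| = 3
Tile 2: at (2,0), goal (0,1), distance |2-0|+|0-1| = 3
Tile 4: at (2,1), goal (1,0), distance |2-1|+|1-0| = 2
Tile 5: at (2,2), goal (1,1), distance |2-1|+|2-1| = 2
Sum: 1 + 1 + 1 + 1 + 3 + 3 + 2 + 2 = 14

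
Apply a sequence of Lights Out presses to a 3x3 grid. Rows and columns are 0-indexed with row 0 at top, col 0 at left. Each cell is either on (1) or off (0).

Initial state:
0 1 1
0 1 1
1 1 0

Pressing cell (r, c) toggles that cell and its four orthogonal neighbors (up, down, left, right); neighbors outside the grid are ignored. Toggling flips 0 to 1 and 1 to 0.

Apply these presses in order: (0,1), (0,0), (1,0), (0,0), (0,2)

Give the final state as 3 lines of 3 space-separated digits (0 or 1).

After press 1 at (0,1):
1 0 0
0 0 1
1 1 0

After press 2 at (0,0):
0 1 0
1 0 1
1 1 0

After press 3 at (1,0):
1 1 0
0 1 1
0 1 0

After press 4 at (0,0):
0 0 0
1 1 1
0 1 0

After press 5 at (0,2):
0 1 1
1 1 0
0 1 0

Answer: 0 1 1
1 1 0
0 1 0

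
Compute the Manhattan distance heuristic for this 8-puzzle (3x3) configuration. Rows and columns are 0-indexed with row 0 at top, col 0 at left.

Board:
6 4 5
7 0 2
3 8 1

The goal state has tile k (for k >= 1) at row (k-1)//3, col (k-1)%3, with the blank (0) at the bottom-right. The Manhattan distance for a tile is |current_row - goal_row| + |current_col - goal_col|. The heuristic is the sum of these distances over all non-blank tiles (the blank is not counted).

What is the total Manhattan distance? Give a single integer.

Tile 6: at (0,0), goal (1,2), distance |0-1|+|0-2| = 3
Tile 4: at (0,1), goal (1,0), distance |0-1|+|1-0| = 2
Tile 5: at (0,2), goal (1,1), distance |0-1|+|2-1| = 2
Tile 7: at (1,0), goal (2,0), distance |1-2|+|0-0| = 1
Tile 2: at (1,2), goal (0,1), distance |1-0|+|2-1| = 2
Tile 3: at (2,0), goal (0,2), distance |2-0|+|0-2| = 4
Tile 8: at (2,1), goal (2,1), distance |2-2|+|1-1| = 0
Tile 1: at (2,2), goal (0,0), distance |2-0|+|2-0| = 4
Sum: 3 + 2 + 2 + 1 + 2 + 4 + 0 + 4 = 18

Answer: 18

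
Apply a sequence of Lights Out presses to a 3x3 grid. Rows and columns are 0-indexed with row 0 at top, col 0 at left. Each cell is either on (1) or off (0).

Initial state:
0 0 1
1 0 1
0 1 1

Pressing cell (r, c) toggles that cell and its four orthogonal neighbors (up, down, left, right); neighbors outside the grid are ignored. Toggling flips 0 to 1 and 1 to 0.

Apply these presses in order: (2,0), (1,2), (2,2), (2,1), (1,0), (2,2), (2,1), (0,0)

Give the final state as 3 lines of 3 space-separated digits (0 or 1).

Answer: 0 1 0
0 0 0
0 0 0

Derivation:
After press 1 at (2,0):
0 0 1
0 0 1
1 0 1

After press 2 at (1,2):
0 0 0
0 1 0
1 0 0

After press 3 at (2,2):
0 0 0
0 1 1
1 1 1

After press 4 at (2,1):
0 0 0
0 0 1
0 0 0

After press 5 at (1,0):
1 0 0
1 1 1
1 0 0

After press 6 at (2,2):
1 0 0
1 1 0
1 1 1

After press 7 at (2,1):
1 0 0
1 0 0
0 0 0

After press 8 at (0,0):
0 1 0
0 0 0
0 0 0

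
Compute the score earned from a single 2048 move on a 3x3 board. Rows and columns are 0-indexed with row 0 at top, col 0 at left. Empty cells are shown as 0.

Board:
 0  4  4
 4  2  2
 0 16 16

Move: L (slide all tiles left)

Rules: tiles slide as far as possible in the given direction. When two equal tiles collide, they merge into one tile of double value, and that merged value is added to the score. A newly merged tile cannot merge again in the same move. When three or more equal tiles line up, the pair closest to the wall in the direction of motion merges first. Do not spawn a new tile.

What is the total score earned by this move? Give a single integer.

Answer: 44

Derivation:
Slide left:
row 0: [0, 4, 4] -> [8, 0, 0]  score +8 (running 8)
row 1: [4, 2, 2] -> [4, 4, 0]  score +4 (running 12)
row 2: [0, 16, 16] -> [32, 0, 0]  score +32 (running 44)
Board after move:
 8  0  0
 4  4  0
32  0  0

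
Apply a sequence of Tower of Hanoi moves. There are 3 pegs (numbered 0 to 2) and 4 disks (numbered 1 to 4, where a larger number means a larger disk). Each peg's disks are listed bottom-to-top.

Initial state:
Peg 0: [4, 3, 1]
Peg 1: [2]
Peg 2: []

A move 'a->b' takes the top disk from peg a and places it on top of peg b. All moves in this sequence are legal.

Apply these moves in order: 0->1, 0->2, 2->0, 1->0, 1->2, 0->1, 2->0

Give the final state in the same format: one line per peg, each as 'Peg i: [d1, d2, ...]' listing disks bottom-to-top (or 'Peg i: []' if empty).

After move 1 (0->1):
Peg 0: [4, 3]
Peg 1: [2, 1]
Peg 2: []

After move 2 (0->2):
Peg 0: [4]
Peg 1: [2, 1]
Peg 2: [3]

After move 3 (2->0):
Peg 0: [4, 3]
Peg 1: [2, 1]
Peg 2: []

After move 4 (1->0):
Peg 0: [4, 3, 1]
Peg 1: [2]
Peg 2: []

After move 5 (1->2):
Peg 0: [4, 3, 1]
Peg 1: []
Peg 2: [2]

After move 6 (0->1):
Peg 0: [4, 3]
Peg 1: [1]
Peg 2: [2]

After move 7 (2->0):
Peg 0: [4, 3, 2]
Peg 1: [1]
Peg 2: []

Answer: Peg 0: [4, 3, 2]
Peg 1: [1]
Peg 2: []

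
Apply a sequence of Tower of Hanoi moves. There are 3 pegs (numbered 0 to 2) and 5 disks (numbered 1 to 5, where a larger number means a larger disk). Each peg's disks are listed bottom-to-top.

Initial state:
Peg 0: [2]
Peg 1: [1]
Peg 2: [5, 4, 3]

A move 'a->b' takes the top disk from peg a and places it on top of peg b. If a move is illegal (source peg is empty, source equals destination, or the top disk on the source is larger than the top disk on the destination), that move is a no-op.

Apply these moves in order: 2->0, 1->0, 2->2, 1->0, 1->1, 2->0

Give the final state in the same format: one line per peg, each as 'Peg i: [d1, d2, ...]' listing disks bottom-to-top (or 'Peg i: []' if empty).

Answer: Peg 0: [2, 1]
Peg 1: []
Peg 2: [5, 4, 3]

Derivation:
After move 1 (2->0):
Peg 0: [2]
Peg 1: [1]
Peg 2: [5, 4, 3]

After move 2 (1->0):
Peg 0: [2, 1]
Peg 1: []
Peg 2: [5, 4, 3]

After move 3 (2->2):
Peg 0: [2, 1]
Peg 1: []
Peg 2: [5, 4, 3]

After move 4 (1->0):
Peg 0: [2, 1]
Peg 1: []
Peg 2: [5, 4, 3]

After move 5 (1->1):
Peg 0: [2, 1]
Peg 1: []
Peg 2: [5, 4, 3]

After move 6 (2->0):
Peg 0: [2, 1]
Peg 1: []
Peg 2: [5, 4, 3]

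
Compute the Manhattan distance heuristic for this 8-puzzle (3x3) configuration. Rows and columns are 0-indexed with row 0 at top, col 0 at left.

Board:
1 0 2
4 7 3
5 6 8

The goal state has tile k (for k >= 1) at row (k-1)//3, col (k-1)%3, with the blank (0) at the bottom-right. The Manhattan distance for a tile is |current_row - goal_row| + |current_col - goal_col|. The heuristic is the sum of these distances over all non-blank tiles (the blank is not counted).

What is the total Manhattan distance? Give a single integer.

Answer: 9

Derivation:
Tile 1: (0,0)->(0,0) = 0
Tile 2: (0,2)->(0,1) = 1
Tile 4: (1,0)->(1,0) = 0
Tile 7: (1,1)->(2,0) = 2
Tile 3: (1,2)->(0,2) = 1
Tile 5: (2,0)->(1,1) = 2
Tile 6: (2,1)->(1,2) = 2
Tile 8: (2,2)->(2,1) = 1
Sum: 0 + 1 + 0 + 2 + 1 + 2 + 2 + 1 = 9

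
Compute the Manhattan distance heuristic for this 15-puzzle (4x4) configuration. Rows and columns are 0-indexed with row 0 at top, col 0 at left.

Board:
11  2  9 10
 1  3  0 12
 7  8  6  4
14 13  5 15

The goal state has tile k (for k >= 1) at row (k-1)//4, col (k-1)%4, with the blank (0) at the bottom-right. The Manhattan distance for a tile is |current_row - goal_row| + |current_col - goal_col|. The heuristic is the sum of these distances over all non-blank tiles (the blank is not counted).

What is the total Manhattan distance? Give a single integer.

Tile 11: at (0,0), goal (2,2), distance |0-2|+|0-2| = 4
Tile 2: at (0,1), goal (0,1), distance |0-0|+|1-1| = 0
Tile 9: at (0,2), goal (2,0), distance |0-2|+|2-0| = 4
Tile 10: at (0,3), goal (2,1), distance |0-2|+|3-1| = 4
Tile 1: at (1,0), goal (0,0), distance |1-0|+|0-0| = 1
Tile 3: at (1,1), goal (0,2), distance |1-0|+|1-2| = 2
Tile 12: at (1,3), goal (2,3), distance |1-2|+|3-3| = 1
Tile 7: at (2,0), goal (1,2), distance |2-1|+|0-2| = 3
Tile 8: at (2,1), goal (1,3), distance |2-1|+|1-3| = 3
Tile 6: at (2,2), goal (1,1), distance |2-1|+|2-1| = 2
Tile 4: at (2,3), goal (0,3), distance |2-0|+|3-3| = 2
Tile 14: at (3,0), goal (3,1), distance |3-3|+|0-1| = 1
Tile 13: at (3,1), goal (3,0), distance |3-3|+|1-0| = 1
Tile 5: at (3,2), goal (1,0), distance |3-1|+|2-0| = 4
Tile 15: at (3,3), goal (3,2), distance |3-3|+|3-2| = 1
Sum: 4 + 0 + 4 + 4 + 1 + 2 + 1 + 3 + 3 + 2 + 2 + 1 + 1 + 4 + 1 = 33

Answer: 33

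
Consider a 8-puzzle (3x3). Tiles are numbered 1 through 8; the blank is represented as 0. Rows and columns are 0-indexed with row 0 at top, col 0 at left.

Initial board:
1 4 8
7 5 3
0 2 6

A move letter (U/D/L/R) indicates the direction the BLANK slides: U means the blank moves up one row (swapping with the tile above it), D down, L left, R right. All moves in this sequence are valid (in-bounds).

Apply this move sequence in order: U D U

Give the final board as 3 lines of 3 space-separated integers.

Answer: 1 4 8
0 5 3
7 2 6

Derivation:
After move 1 (U):
1 4 8
0 5 3
7 2 6

After move 2 (D):
1 4 8
7 5 3
0 2 6

After move 3 (U):
1 4 8
0 5 3
7 2 6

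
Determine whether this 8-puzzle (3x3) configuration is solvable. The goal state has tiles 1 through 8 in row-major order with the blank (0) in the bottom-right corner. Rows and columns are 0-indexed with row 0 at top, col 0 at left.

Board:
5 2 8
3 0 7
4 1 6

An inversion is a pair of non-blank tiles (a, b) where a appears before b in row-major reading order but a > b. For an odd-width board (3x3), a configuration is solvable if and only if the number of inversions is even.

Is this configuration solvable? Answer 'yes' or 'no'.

Answer: no

Derivation:
Inversions (pairs i<j in row-major order where tile[i] > tile[j] > 0): 15
15 is odd, so the puzzle is not solvable.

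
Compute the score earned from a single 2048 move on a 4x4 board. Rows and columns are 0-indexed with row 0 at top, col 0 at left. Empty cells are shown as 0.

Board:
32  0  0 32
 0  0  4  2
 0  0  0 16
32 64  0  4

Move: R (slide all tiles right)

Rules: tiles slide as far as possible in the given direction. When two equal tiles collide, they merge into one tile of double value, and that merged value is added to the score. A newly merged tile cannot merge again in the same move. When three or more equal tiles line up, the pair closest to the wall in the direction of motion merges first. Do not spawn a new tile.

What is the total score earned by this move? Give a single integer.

Slide right:
row 0: [32, 0, 0, 32] -> [0, 0, 0, 64]  score +64 (running 64)
row 1: [0, 0, 4, 2] -> [0, 0, 4, 2]  score +0 (running 64)
row 2: [0, 0, 0, 16] -> [0, 0, 0, 16]  score +0 (running 64)
row 3: [32, 64, 0, 4] -> [0, 32, 64, 4]  score +0 (running 64)
Board after move:
 0  0  0 64
 0  0  4  2
 0  0  0 16
 0 32 64  4

Answer: 64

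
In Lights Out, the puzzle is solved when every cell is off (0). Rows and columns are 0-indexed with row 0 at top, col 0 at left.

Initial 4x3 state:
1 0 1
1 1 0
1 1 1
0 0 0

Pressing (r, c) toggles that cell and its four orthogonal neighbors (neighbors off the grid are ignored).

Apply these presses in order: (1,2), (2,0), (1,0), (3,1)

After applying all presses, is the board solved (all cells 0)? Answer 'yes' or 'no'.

After press 1 at (1,2):
1 0 0
1 0 1
1 1 0
0 0 0

After press 2 at (2,0):
1 0 0
0 0 1
0 0 0
1 0 0

After press 3 at (1,0):
0 0 0
1 1 1
1 0 0
1 0 0

After press 4 at (3,1):
0 0 0
1 1 1
1 1 0
0 1 1

Lights still on: 7

Answer: no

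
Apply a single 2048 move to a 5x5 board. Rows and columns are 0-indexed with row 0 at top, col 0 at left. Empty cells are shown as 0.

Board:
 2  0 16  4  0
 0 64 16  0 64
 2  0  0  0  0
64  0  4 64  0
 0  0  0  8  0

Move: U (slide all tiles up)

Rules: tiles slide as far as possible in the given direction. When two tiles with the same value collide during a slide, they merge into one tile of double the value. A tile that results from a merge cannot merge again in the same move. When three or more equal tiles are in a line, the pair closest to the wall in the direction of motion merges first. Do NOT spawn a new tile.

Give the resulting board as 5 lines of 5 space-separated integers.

Answer:  4 64 32  4 64
64  0  4 64  0
 0  0  0  8  0
 0  0  0  0  0
 0  0  0  0  0

Derivation:
Slide up:
col 0: [2, 0, 2, 64, 0] -> [4, 64, 0, 0, 0]
col 1: [0, 64, 0, 0, 0] -> [64, 0, 0, 0, 0]
col 2: [16, 16, 0, 4, 0] -> [32, 4, 0, 0, 0]
col 3: [4, 0, 0, 64, 8] -> [4, 64, 8, 0, 0]
col 4: [0, 64, 0, 0, 0] -> [64, 0, 0, 0, 0]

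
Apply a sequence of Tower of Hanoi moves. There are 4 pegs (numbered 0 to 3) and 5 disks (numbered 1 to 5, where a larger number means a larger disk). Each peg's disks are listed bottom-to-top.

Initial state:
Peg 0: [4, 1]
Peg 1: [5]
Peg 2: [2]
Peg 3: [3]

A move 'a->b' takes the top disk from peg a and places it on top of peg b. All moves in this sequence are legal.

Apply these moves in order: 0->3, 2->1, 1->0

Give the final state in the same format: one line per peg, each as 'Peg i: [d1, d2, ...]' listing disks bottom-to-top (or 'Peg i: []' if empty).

Answer: Peg 0: [4, 2]
Peg 1: [5]
Peg 2: []
Peg 3: [3, 1]

Derivation:
After move 1 (0->3):
Peg 0: [4]
Peg 1: [5]
Peg 2: [2]
Peg 3: [3, 1]

After move 2 (2->1):
Peg 0: [4]
Peg 1: [5, 2]
Peg 2: []
Peg 3: [3, 1]

After move 3 (1->0):
Peg 0: [4, 2]
Peg 1: [5]
Peg 2: []
Peg 3: [3, 1]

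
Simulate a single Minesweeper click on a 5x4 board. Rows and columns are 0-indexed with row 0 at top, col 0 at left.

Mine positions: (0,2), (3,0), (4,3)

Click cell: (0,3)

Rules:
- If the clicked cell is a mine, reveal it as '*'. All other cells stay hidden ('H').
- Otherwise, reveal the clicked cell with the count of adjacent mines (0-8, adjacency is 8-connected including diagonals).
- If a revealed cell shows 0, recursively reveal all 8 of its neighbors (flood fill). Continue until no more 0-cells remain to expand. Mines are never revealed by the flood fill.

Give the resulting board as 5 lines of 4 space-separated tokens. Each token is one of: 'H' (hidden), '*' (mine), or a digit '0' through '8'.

H H H 1
H H H H
H H H H
H H H H
H H H H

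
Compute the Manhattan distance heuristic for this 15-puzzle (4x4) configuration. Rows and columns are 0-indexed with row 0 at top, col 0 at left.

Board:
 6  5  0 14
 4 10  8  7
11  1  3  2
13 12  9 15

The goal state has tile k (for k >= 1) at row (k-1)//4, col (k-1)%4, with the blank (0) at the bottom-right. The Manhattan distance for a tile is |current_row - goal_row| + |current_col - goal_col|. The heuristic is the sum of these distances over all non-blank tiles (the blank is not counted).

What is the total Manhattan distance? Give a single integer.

Tile 6: (0,0)->(1,1) = 2
Tile 5: (0,1)->(1,0) = 2
Tile 14: (0,3)->(3,1) = 5
Tile 4: (1,0)->(0,3) = 4
Tile 10: (1,1)->(2,1) = 1
Tile 8: (1,2)->(1,3) = 1
Tile 7: (1,3)->(1,2) = 1
Tile 11: (2,0)->(2,2) = 2
Tile 1: (2,1)->(0,0) = 3
Tile 3: (2,2)->(0,2) = 2
Tile 2: (2,3)->(0,1) = 4
Tile 13: (3,0)->(3,0) = 0
Tile 12: (3,1)->(2,3) = 3
Tile 9: (3,2)->(2,0) = 3
Tile 15: (3,3)->(3,2) = 1
Sum: 2 + 2 + 5 + 4 + 1 + 1 + 1 + 2 + 3 + 2 + 4 + 0 + 3 + 3 + 1 = 34

Answer: 34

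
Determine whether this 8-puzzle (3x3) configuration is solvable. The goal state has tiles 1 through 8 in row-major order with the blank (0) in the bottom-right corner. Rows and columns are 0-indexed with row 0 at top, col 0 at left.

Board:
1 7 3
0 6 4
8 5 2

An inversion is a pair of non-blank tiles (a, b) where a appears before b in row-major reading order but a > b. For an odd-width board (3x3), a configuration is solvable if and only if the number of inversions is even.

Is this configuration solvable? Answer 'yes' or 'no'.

Inversions (pairs i<j in row-major order where tile[i] > tile[j] > 0): 13
13 is odd, so the puzzle is not solvable.

Answer: no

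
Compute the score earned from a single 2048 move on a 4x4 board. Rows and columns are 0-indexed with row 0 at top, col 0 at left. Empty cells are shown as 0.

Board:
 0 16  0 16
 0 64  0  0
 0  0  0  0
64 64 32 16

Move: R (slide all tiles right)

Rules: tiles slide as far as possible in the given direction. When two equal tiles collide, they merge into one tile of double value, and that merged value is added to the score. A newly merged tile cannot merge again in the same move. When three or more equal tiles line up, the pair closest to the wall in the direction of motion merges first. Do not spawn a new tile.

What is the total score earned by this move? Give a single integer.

Slide right:
row 0: [0, 16, 0, 16] -> [0, 0, 0, 32]  score +32 (running 32)
row 1: [0, 64, 0, 0] -> [0, 0, 0, 64]  score +0 (running 32)
row 2: [0, 0, 0, 0] -> [0, 0, 0, 0]  score +0 (running 32)
row 3: [64, 64, 32, 16] -> [0, 128, 32, 16]  score +128 (running 160)
Board after move:
  0   0   0  32
  0   0   0  64
  0   0   0   0
  0 128  32  16

Answer: 160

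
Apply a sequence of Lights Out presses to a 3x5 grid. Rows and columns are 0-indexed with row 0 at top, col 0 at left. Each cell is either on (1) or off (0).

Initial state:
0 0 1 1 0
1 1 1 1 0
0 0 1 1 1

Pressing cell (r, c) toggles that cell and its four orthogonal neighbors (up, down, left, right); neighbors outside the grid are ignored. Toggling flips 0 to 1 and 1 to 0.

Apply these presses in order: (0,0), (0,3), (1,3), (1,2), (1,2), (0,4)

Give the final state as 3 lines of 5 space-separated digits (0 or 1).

Answer: 1 1 0 0 0
0 1 0 1 0
0 0 1 0 1

Derivation:
After press 1 at (0,0):
1 1 1 1 0
0 1 1 1 0
0 0 1 1 1

After press 2 at (0,3):
1 1 0 0 1
0 1 1 0 0
0 0 1 1 1

After press 3 at (1,3):
1 1 0 1 1
0 1 0 1 1
0 0 1 0 1

After press 4 at (1,2):
1 1 1 1 1
0 0 1 0 1
0 0 0 0 1

After press 5 at (1,2):
1 1 0 1 1
0 1 0 1 1
0 0 1 0 1

After press 6 at (0,4):
1 1 0 0 0
0 1 0 1 0
0 0 1 0 1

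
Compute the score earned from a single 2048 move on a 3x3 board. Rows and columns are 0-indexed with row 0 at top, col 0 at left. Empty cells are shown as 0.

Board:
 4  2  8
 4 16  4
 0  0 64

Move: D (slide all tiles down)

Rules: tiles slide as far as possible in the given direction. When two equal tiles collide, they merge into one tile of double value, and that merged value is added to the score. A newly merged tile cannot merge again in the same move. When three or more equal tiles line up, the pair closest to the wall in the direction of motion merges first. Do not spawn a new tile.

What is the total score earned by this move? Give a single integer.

Answer: 8

Derivation:
Slide down:
col 0: [4, 4, 0] -> [0, 0, 8]  score +8 (running 8)
col 1: [2, 16, 0] -> [0, 2, 16]  score +0 (running 8)
col 2: [8, 4, 64] -> [8, 4, 64]  score +0 (running 8)
Board after move:
 0  0  8
 0  2  4
 8 16 64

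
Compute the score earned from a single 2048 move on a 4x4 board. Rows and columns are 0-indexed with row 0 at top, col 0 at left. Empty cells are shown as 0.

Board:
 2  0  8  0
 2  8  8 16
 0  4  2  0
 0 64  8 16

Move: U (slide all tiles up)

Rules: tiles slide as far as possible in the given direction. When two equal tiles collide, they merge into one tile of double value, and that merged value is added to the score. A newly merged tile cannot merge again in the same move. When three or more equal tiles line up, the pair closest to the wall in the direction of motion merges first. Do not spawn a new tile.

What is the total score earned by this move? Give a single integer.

Slide up:
col 0: [2, 2, 0, 0] -> [4, 0, 0, 0]  score +4 (running 4)
col 1: [0, 8, 4, 64] -> [8, 4, 64, 0]  score +0 (running 4)
col 2: [8, 8, 2, 8] -> [16, 2, 8, 0]  score +16 (running 20)
col 3: [0, 16, 0, 16] -> [32, 0, 0, 0]  score +32 (running 52)
Board after move:
 4  8 16 32
 0  4  2  0
 0 64  8  0
 0  0  0  0

Answer: 52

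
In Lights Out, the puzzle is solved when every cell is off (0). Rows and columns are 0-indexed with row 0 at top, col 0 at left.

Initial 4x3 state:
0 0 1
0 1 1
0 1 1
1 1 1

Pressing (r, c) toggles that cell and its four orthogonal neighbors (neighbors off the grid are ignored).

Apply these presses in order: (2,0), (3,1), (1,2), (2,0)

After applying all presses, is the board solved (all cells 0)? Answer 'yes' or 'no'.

Answer: yes

Derivation:
After press 1 at (2,0):
0 0 1
1 1 1
1 0 1
0 1 1

After press 2 at (3,1):
0 0 1
1 1 1
1 1 1
1 0 0

After press 3 at (1,2):
0 0 0
1 0 0
1 1 0
1 0 0

After press 4 at (2,0):
0 0 0
0 0 0
0 0 0
0 0 0

Lights still on: 0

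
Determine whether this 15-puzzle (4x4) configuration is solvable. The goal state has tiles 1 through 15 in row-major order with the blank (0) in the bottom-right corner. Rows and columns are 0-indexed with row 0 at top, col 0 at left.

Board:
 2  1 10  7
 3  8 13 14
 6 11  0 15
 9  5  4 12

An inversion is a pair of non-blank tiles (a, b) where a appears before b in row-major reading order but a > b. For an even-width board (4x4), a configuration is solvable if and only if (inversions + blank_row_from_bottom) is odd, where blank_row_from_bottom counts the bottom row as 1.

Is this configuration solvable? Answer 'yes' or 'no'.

Answer: yes

Derivation:
Inversions: 39
Blank is in row 2 (0-indexed from top), which is row 2 counting from the bottom (bottom = 1).
39 + 2 = 41, which is odd, so the puzzle is solvable.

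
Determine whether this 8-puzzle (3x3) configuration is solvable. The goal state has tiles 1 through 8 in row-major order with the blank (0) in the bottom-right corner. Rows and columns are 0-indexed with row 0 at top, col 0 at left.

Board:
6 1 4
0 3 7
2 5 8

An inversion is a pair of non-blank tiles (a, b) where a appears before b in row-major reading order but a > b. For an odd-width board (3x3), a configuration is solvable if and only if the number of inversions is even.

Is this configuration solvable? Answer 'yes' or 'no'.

Answer: yes

Derivation:
Inversions (pairs i<j in row-major order where tile[i] > tile[j] > 0): 10
10 is even, so the puzzle is solvable.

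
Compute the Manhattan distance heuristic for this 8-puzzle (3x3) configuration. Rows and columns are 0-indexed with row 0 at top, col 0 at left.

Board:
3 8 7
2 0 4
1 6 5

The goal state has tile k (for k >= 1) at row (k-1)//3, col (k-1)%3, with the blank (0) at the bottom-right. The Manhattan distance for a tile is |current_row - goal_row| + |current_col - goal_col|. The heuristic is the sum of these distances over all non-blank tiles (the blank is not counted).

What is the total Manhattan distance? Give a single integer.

Answer: 18

Derivation:
Tile 3: at (0,0), goal (0,2), distance |0-0|+|0-2| = 2
Tile 8: at (0,1), goal (2,1), distance |0-2|+|1-1| = 2
Tile 7: at (0,2), goal (2,0), distance |0-2|+|2-0| = 4
Tile 2: at (1,0), goal (0,1), distance |1-0|+|0-1| = 2
Tile 4: at (1,2), goal (1,0), distance |1-1|+|2-0| = 2
Tile 1: at (2,0), goal (0,0), distance |2-0|+|0-0| = 2
Tile 6: at (2,1), goal (1,2), distance |2-1|+|1-2| = 2
Tile 5: at (2,2), goal (1,1), distance |2-1|+|2-1| = 2
Sum: 2 + 2 + 4 + 2 + 2 + 2 + 2 + 2 = 18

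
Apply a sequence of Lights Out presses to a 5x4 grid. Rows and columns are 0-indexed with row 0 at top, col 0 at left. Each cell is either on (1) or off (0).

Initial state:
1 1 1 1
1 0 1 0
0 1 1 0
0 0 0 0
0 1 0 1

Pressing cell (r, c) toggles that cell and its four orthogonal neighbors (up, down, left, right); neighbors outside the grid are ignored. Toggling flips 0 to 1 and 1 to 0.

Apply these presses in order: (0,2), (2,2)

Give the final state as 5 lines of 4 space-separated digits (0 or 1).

Answer: 1 0 0 0
1 0 1 0
0 0 0 1
0 0 1 0
0 1 0 1

Derivation:
After press 1 at (0,2):
1 0 0 0
1 0 0 0
0 1 1 0
0 0 0 0
0 1 0 1

After press 2 at (2,2):
1 0 0 0
1 0 1 0
0 0 0 1
0 0 1 0
0 1 0 1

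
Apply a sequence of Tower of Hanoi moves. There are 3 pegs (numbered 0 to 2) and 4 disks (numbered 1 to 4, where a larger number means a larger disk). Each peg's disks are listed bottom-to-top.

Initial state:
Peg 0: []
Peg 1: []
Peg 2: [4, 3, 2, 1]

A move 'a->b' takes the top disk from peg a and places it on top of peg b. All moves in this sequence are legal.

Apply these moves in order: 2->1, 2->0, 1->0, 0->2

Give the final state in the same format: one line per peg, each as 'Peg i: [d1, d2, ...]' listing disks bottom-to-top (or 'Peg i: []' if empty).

Answer: Peg 0: [2]
Peg 1: []
Peg 2: [4, 3, 1]

Derivation:
After move 1 (2->1):
Peg 0: []
Peg 1: [1]
Peg 2: [4, 3, 2]

After move 2 (2->0):
Peg 0: [2]
Peg 1: [1]
Peg 2: [4, 3]

After move 3 (1->0):
Peg 0: [2, 1]
Peg 1: []
Peg 2: [4, 3]

After move 4 (0->2):
Peg 0: [2]
Peg 1: []
Peg 2: [4, 3, 1]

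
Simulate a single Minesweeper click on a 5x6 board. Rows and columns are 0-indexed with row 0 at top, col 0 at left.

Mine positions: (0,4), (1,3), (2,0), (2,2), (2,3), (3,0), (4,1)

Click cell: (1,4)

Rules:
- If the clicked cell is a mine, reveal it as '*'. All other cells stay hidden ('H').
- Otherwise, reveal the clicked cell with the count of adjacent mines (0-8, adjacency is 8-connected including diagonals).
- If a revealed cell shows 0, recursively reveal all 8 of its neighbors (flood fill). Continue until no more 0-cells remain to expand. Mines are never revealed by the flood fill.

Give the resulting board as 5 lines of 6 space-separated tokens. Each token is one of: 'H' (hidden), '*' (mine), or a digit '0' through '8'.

H H H H H H
H H H H 3 H
H H H H H H
H H H H H H
H H H H H H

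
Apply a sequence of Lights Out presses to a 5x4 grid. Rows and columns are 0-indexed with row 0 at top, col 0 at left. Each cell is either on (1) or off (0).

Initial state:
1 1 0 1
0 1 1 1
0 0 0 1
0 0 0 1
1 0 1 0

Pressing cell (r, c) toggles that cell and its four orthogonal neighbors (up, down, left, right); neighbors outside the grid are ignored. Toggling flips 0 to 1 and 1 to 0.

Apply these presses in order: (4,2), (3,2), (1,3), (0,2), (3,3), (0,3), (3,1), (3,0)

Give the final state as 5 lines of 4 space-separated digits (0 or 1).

Answer: 1 0 0 0
0 1 1 1
1 1 1 1
0 1 0 1
0 0 1 0

Derivation:
After press 1 at (4,2):
1 1 0 1
0 1 1 1
0 0 0 1
0 0 1 1
1 1 0 1

After press 2 at (3,2):
1 1 0 1
0 1 1 1
0 0 1 1
0 1 0 0
1 1 1 1

After press 3 at (1,3):
1 1 0 0
0 1 0 0
0 0 1 0
0 1 0 0
1 1 1 1

After press 4 at (0,2):
1 0 1 1
0 1 1 0
0 0 1 0
0 1 0 0
1 1 1 1

After press 5 at (3,3):
1 0 1 1
0 1 1 0
0 0 1 1
0 1 1 1
1 1 1 0

After press 6 at (0,3):
1 0 0 0
0 1 1 1
0 0 1 1
0 1 1 1
1 1 1 0

After press 7 at (3,1):
1 0 0 0
0 1 1 1
0 1 1 1
1 0 0 1
1 0 1 0

After press 8 at (3,0):
1 0 0 0
0 1 1 1
1 1 1 1
0 1 0 1
0 0 1 0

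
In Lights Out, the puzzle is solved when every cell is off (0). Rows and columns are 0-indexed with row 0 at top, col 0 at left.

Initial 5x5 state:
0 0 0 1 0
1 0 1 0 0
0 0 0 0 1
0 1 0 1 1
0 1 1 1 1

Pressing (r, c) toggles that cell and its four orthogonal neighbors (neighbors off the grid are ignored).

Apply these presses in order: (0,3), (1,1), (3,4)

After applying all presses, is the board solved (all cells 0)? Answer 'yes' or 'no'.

Answer: no

Derivation:
After press 1 at (0,3):
0 0 1 0 1
1 0 1 1 0
0 0 0 0 1
0 1 0 1 1
0 1 1 1 1

After press 2 at (1,1):
0 1 1 0 1
0 1 0 1 0
0 1 0 0 1
0 1 0 1 1
0 1 1 1 1

After press 3 at (3,4):
0 1 1 0 1
0 1 0 1 0
0 1 0 0 0
0 1 0 0 0
0 1 1 1 0

Lights still on: 10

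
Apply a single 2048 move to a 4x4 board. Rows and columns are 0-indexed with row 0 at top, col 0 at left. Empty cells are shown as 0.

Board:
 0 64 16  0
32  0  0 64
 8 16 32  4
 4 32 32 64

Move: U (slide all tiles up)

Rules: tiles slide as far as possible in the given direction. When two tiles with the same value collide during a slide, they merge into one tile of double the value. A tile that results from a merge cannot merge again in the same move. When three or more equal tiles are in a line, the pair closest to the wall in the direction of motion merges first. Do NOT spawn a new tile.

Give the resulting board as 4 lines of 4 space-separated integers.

Slide up:
col 0: [0, 32, 8, 4] -> [32, 8, 4, 0]
col 1: [64, 0, 16, 32] -> [64, 16, 32, 0]
col 2: [16, 0, 32, 32] -> [16, 64, 0, 0]
col 3: [0, 64, 4, 64] -> [64, 4, 64, 0]

Answer: 32 64 16 64
 8 16 64  4
 4 32  0 64
 0  0  0  0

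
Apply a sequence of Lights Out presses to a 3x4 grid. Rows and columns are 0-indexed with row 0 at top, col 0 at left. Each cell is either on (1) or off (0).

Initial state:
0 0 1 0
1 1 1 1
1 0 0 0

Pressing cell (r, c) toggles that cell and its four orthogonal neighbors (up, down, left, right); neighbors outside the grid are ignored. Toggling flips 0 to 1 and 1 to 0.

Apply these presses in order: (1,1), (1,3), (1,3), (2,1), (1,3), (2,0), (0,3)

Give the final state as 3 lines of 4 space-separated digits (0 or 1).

After press 1 at (1,1):
0 1 1 0
0 0 0 1
1 1 0 0

After press 2 at (1,3):
0 1 1 1
0 0 1 0
1 1 0 1

After press 3 at (1,3):
0 1 1 0
0 0 0 1
1 1 0 0

After press 4 at (2,1):
0 1 1 0
0 1 0 1
0 0 1 0

After press 5 at (1,3):
0 1 1 1
0 1 1 0
0 0 1 1

After press 6 at (2,0):
0 1 1 1
1 1 1 0
1 1 1 1

After press 7 at (0,3):
0 1 0 0
1 1 1 1
1 1 1 1

Answer: 0 1 0 0
1 1 1 1
1 1 1 1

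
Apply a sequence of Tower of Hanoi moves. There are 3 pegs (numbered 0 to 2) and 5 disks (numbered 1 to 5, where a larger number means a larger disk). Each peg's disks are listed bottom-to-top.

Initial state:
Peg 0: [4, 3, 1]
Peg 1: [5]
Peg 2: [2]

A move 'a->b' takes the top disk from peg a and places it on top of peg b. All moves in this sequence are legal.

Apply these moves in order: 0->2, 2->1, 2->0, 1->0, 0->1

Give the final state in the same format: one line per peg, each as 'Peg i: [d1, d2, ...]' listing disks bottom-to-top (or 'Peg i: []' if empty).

After move 1 (0->2):
Peg 0: [4, 3]
Peg 1: [5]
Peg 2: [2, 1]

After move 2 (2->1):
Peg 0: [4, 3]
Peg 1: [5, 1]
Peg 2: [2]

After move 3 (2->0):
Peg 0: [4, 3, 2]
Peg 1: [5, 1]
Peg 2: []

After move 4 (1->0):
Peg 0: [4, 3, 2, 1]
Peg 1: [5]
Peg 2: []

After move 5 (0->1):
Peg 0: [4, 3, 2]
Peg 1: [5, 1]
Peg 2: []

Answer: Peg 0: [4, 3, 2]
Peg 1: [5, 1]
Peg 2: []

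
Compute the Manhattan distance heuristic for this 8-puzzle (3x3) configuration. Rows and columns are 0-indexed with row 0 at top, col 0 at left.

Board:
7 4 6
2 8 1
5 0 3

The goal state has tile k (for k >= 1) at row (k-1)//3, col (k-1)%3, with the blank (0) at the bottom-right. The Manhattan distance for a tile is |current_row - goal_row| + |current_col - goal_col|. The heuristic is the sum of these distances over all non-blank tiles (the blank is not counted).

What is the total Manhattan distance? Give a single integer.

Answer: 15

Derivation:
Tile 7: (0,0)->(2,0) = 2
Tile 4: (0,1)->(1,0) = 2
Tile 6: (0,2)->(1,2) = 1
Tile 2: (1,0)->(0,1) = 2
Tile 8: (1,1)->(2,1) = 1
Tile 1: (1,2)->(0,0) = 3
Tile 5: (2,0)->(1,1) = 2
Tile 3: (2,2)->(0,2) = 2
Sum: 2 + 2 + 1 + 2 + 1 + 3 + 2 + 2 = 15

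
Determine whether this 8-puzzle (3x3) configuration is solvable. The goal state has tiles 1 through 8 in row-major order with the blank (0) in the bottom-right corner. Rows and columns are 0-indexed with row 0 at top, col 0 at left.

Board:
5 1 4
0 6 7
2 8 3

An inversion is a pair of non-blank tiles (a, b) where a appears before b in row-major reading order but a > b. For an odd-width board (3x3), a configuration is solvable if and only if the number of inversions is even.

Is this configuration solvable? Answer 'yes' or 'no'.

Answer: no

Derivation:
Inversions (pairs i<j in row-major order where tile[i] > tile[j] > 0): 11
11 is odd, so the puzzle is not solvable.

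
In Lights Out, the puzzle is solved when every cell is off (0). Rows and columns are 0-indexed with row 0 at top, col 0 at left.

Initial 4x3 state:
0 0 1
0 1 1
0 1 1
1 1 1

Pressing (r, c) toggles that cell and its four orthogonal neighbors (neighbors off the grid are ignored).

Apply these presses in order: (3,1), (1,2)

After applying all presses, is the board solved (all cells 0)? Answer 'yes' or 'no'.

Answer: yes

Derivation:
After press 1 at (3,1):
0 0 1
0 1 1
0 0 1
0 0 0

After press 2 at (1,2):
0 0 0
0 0 0
0 0 0
0 0 0

Lights still on: 0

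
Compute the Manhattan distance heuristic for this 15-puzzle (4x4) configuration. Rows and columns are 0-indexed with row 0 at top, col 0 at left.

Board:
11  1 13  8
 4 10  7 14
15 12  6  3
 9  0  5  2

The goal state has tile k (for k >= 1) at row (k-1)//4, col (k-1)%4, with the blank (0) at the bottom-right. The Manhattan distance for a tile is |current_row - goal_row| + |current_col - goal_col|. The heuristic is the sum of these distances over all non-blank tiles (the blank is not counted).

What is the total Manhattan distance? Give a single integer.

Tile 11: at (0,0), goal (2,2), distance |0-2|+|0-2| = 4
Tile 1: at (0,1), goal (0,0), distance |0-0|+|1-0| = 1
Tile 13: at (0,2), goal (3,0), distance |0-3|+|2-0| = 5
Tile 8: at (0,3), goal (1,3), distance |0-1|+|3-3| = 1
Tile 4: at (1,0), goal (0,3), distance |1-0|+|0-3| = 4
Tile 10: at (1,1), goal (2,1), distance |1-2|+|1-1| = 1
Tile 7: at (1,2), goal (1,2), distance |1-1|+|2-2| = 0
Tile 14: at (1,3), goal (3,1), distance |1-3|+|3-1| = 4
Tile 15: at (2,0), goal (3,2), distance |2-3|+|0-2| = 3
Tile 12: at (2,1), goal (2,3), distance |2-2|+|1-3| = 2
Tile 6: at (2,2), goal (1,1), distance |2-1|+|2-1| = 2
Tile 3: at (2,3), goal (0,2), distance |2-0|+|3-2| = 3
Tile 9: at (3,0), goal (2,0), distance |3-2|+|0-0| = 1
Tile 5: at (3,2), goal (1,0), distance |3-1|+|2-0| = 4
Tile 2: at (3,3), goal (0,1), distance |3-0|+|3-1| = 5
Sum: 4 + 1 + 5 + 1 + 4 + 1 + 0 + 4 + 3 + 2 + 2 + 3 + 1 + 4 + 5 = 40

Answer: 40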